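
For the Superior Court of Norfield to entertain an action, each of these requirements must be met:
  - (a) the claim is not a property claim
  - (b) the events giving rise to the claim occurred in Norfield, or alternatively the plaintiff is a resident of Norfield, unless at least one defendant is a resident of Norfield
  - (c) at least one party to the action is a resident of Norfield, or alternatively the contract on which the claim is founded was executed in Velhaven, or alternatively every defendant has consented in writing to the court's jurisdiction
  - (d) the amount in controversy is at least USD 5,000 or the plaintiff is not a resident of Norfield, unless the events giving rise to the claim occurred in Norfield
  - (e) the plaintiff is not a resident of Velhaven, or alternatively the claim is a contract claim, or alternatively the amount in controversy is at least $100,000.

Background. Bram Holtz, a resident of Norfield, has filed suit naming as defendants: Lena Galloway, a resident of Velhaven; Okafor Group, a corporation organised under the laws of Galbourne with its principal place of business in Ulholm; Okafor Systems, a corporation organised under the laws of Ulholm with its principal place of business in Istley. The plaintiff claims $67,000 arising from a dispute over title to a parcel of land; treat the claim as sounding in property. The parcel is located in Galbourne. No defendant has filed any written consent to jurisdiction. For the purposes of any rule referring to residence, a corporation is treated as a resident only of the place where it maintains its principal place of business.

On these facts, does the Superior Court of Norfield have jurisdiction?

The Superior Court of Norfield:
  (a) The claim is a property claim. Fails.
  (b) The plaintiff resides in Norfield, which satisfies one of the alternatives. Met.
  (c) Bram Holtz resides in Norfield — that alternative is enough. Satisfied.
  (d) The amount in controversy is $67,000, which meets the USD 5,000 floor — that alternative is enough. Satisfied.
  (e) The plaintiff resides in Norfield, which is not Velhaven, so one alternative holds. Satisfied.
  → At least one condition fails; no jurisdiction.

No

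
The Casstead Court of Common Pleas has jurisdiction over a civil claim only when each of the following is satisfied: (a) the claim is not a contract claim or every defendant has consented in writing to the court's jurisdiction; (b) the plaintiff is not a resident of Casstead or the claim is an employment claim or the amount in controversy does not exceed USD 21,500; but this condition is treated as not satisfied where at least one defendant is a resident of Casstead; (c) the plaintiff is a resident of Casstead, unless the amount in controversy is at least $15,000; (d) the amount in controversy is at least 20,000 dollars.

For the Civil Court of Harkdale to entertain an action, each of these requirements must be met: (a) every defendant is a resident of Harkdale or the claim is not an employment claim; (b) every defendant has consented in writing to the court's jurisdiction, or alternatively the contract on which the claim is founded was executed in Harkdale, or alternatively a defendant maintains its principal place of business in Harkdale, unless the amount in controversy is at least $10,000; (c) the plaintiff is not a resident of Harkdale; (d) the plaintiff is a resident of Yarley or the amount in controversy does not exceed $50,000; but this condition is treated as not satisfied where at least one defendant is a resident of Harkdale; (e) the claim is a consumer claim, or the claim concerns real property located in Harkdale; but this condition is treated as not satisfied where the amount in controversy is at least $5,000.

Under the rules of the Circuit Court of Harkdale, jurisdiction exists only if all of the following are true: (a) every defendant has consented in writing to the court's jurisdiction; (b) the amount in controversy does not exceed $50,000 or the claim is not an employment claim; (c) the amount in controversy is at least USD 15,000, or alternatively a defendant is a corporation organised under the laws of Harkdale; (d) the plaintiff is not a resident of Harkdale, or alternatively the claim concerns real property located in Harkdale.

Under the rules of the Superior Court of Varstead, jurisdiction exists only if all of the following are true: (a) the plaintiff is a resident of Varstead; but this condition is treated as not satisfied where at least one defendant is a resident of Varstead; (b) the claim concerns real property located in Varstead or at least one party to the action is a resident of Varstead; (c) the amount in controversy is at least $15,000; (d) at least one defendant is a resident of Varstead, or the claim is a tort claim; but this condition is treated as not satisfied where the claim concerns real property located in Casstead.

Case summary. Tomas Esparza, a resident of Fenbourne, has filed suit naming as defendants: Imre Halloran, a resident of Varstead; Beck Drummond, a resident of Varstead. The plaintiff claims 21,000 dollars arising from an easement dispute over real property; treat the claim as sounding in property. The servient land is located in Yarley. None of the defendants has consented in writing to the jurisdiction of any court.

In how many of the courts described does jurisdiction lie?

1

The Casstead Court of Common Pleas:
  (a) The claim is a property claim, not a contract claim, so this disjunct is met. Satisfied.
  (b) The plaintiff resides in Fenbourne, which is not Casstead, which satisfies one of the alternatives. The carve-out does not apply: no defendant resides in Casstead (they reside in Varstead, Varstead). Condition met.
  (c) The plaintiff resides in Fenbourne, not Casstead. However, the amount in controversy is USD 21,000, which meets the $15,000 floor, so the 'unless' proviso supplies this condition. Satisfied.
  (d) The amount in controversy is 21,000 dollars, which meets the $20,000 floor. Met.
  → All conditions met; jurisdiction exists.
The Civil Court of Harkdale:
  (a) The claim is a property claim, not an employment claim, so one alternative holds. Condition met.
  (b) No such written consent has been filed; no contract (and hence no place of execution) is alleged; no defendant is a corporation — none of the alternatives is met. But the amount in controversy is 21,000 dollars, which meets the $10,000 floor, and the 'unless' clause therefore excuses the requirement. Met.
  (c) The plaintiff resides in Fenbourne, which is not Harkdale. Met.
  (d) The amount in controversy is USD 21,000, within the $50,000 ceiling, which satisfies one of the alternatives. And the carve-out is inapplicable — no defendant resides in Harkdale (they reside in Varstead, Varstead). Satisfied.
  (e) The claim is a property claim, not a consumer claim; the property lies in Yarley, not Harkdale — no alternative holds. Not met.
  → No jurisdiction.
The Circuit Court of Harkdale:
  (a) No such written consent has been filed. Not met.
  (b) The amount in controversy is 21,000 dollars, within the 50,000 dollars ceiling, so this disjunct is met. Met.
  (c) The amount in controversy is 21,000 dollars, which meets the USD 15,000 floor, which satisfies one of the alternatives. Met.
  (d) The plaintiff resides in Fenbourne, which is not Harkdale — that alternative is enough. Satisfied.
  → At least one condition fails; no jurisdiction.
The Superior Court of Varstead:
  (a) The plaintiff resides in Fenbourne, not Varstead. Fails.
  (b) Imre Halloran resides in Varstead, so one alternative holds. Satisfied.
  (c) The amount in controversy is 21,000 dollars, which meets the 15,000 dollars floor. Condition met.
  (d) Imre Halloran resides in Varstead, which satisfies one of the alternatives. And the carve-out is inapplicable — the property lies in Yarley, not Casstead. Satisfied.
  → At least one condition fails; no jurisdiction.
Courts with jurisdiction: the Casstead Court of Common Pleas — 1 in total.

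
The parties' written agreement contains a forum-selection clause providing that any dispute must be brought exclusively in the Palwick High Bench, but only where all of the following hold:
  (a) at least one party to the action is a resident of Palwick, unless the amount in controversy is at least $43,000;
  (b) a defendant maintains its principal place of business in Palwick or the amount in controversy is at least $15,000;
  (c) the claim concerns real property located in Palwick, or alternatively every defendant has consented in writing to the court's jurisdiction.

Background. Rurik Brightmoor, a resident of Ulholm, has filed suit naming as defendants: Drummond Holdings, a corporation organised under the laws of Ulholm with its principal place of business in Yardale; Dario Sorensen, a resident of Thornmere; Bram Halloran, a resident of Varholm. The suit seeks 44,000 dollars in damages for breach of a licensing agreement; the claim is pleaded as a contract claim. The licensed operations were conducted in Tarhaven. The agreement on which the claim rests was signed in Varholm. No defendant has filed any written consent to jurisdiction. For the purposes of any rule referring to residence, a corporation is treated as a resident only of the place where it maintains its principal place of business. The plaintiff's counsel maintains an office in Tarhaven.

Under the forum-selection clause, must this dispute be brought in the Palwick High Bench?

The Palwick High Bench:
  (a) No party resides in Palwick. However, the amount in controversy is $44,000, which meets the $43,000 floor, so the 'unless' proviso supplies this condition. Satisfied.
  (b) The amount in controversy is 44,000 dollars, which meets the USD 15,000 floor, so this disjunct is met. Condition met.
  (c) The claim does not concern real property; no such written consent has been filed — every alternative fails. Not met.
  → Forum clause is not triggered.

No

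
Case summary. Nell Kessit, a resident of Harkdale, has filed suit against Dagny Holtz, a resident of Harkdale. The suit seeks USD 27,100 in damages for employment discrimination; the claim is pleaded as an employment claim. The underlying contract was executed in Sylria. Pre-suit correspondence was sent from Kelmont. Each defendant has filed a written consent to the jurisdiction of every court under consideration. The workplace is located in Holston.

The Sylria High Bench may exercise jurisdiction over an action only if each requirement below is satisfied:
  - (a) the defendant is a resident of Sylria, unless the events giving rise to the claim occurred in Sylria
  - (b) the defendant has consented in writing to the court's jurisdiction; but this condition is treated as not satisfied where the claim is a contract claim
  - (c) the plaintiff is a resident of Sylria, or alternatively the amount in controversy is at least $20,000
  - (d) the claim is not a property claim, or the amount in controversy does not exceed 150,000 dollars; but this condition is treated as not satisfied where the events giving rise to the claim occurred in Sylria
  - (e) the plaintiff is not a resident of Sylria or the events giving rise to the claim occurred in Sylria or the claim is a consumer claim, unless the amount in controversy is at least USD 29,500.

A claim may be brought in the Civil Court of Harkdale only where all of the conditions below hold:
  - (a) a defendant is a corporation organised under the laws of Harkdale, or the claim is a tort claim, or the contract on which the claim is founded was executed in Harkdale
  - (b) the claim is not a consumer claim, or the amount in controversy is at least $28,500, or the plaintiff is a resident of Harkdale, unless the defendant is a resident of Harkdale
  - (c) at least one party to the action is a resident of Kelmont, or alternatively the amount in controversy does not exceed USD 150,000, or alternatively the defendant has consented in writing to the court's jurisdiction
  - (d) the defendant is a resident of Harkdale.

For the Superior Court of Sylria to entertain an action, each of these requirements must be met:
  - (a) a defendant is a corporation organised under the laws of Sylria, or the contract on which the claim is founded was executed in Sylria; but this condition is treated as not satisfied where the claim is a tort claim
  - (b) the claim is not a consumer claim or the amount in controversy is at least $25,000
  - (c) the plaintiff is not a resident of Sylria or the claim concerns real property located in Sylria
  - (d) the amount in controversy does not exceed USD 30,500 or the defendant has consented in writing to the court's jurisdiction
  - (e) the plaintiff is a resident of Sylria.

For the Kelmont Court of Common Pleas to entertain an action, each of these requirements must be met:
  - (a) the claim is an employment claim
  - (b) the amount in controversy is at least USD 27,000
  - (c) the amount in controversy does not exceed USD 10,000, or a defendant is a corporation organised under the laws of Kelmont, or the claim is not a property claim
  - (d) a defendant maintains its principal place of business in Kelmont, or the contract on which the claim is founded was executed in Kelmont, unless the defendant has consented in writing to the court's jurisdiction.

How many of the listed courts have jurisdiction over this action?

The Sylria High Bench:
  (a) The defendant resides in Harkdale, not Sylria. Nor does the 'unless' clause help: the operative events occurred in Holston, not Sylria. Not met.
  (b) Every defendant has filed written consent. The carve-out does not apply: the claim is an employment claim, not a contract claim. Met.
  (c) The amount in controversy is $27,100, which meets the 20,000 dollars floor — that alternative is enough. Met.
  (d) The claim is an employment claim, not a property claim, so this disjunct is met. And the carve-out is inapplicable — the operative events occurred in Holston, not Sylria. Met.
  (e) The plaintiff resides in Harkdale, which is not Sylria — that alternative is enough. Satisfied.
  → Not every requirement is met — no jurisdiction.
The Civil Court of Harkdale:
  (a) No defendant is a corporation; the claim is an employment claim, not a tort claim; the contract was executed in Sylria, not Harkdale — every alternative fails. Condition not met.
  (b) The claim is an employment claim, not a consumer claim, so one alternative holds. Satisfied.
  (c) The amount in controversy is 27,100 dollars, within the USD 150,000 ceiling, so this disjunct is met. Satisfied.
  (d) The defendant resides in Harkdale. Met.
  → Not every requirement is met — no jurisdiction.
The Superior Court of Sylria:
  (a) The contract was executed in Sylria — that alternative is enough. And the carve-out is inapplicable — the claim is an employment claim, not a tort claim. Condition met.
  (b) The claim is an employment claim, not a consumer claim, so one alternative holds. Met.
  (c) The plaintiff resides in Harkdale, which is not Sylria, so one alternative holds. Satisfied.
  (d) The amount in controversy is 27,100 dollars, within the 30,500 dollars ceiling, which satisfies one of the alternatives. Met.
  (e) The plaintiff resides in Harkdale, not Sylria. Condition not met.
  → Not every requirement is met — no jurisdiction.
The Kelmont Court of Common Pleas:
  (a) The claim is an employment claim. Met.
  (b) The amount in controversy is 27,100 dollars, which meets the $27,000 floor. Condition met.
  (c) The claim is an employment claim, not a property claim, so this disjunct is met. Satisfied.
  (d) No defendant is a corporation; the contract was executed in Sylria, not Kelmont — no alternative holds. The proviso rescues it, though: every defendant has filed written consent. Condition met.
  → Every requirement is satisfied — jurisdiction.
Courts with jurisdiction: the Kelmont Court of Common Pleas — 1 in total.

1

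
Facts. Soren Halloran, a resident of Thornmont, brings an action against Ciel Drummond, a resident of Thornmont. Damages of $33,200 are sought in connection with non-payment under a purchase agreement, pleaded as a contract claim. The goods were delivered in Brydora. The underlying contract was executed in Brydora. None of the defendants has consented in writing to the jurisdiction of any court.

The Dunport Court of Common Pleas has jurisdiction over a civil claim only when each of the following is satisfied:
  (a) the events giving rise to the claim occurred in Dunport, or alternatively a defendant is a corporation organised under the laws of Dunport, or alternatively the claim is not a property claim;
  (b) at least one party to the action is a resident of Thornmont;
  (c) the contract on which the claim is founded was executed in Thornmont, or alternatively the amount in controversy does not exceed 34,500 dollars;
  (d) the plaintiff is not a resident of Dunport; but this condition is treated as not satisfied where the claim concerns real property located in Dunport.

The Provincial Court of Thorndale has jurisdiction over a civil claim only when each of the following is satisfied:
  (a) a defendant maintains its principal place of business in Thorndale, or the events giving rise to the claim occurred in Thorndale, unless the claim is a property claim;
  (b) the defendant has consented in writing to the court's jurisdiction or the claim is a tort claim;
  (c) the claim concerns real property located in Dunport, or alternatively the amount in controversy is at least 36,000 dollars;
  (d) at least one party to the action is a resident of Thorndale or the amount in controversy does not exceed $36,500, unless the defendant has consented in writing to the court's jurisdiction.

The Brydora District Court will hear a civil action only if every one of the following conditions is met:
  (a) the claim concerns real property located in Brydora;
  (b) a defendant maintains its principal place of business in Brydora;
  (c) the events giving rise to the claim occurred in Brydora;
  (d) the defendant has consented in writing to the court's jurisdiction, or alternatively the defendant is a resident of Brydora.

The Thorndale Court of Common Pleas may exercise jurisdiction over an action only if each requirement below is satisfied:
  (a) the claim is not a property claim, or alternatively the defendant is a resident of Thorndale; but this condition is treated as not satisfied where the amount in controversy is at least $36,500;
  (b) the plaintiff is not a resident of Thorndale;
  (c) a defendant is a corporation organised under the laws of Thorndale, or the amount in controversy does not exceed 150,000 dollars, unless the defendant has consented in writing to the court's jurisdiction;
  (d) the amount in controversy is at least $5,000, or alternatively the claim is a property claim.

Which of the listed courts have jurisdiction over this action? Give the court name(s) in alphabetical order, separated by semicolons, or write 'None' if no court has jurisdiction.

The Dunport Court of Common Pleas:
  (a) The claim is a contract claim, not a property claim, so this disjunct is met. Met.
  (b) Soren Halloran resides in Thornmont. Satisfied.
  (c) The amount in controversy is USD 33,200, within the USD 34,500 ceiling, which satisfies one of the alternatives. Satisfied.
  (d) The plaintiff resides in Thornmont, which is not Dunport. The exception is not triggered, since the claim does not concern real property. Satisfied.
  → All conditions met; jurisdiction exists.
The Provincial Court of Thorndale:
  (a) No defendant is a corporation; the operative events occurred in Brydora, not Thorndale — none of the alternatives is met. The proviso offers no rescue either, since the claim is a contract claim, not a property claim. Not met.
  (b) No such written consent has been filed; the claim is a contract claim, not a tort claim — every alternative fails. Fails.
  (c) The claim does not concern real property; the amount in controversy is USD 33,200, below the 36,000 dollars floor — every alternative fails. Fails.
  (d) The amount in controversy is $33,200, within the USD 36,500 ceiling — that alternative is enough. Met.
  → Not every requirement is met — no jurisdiction.
The Brydora District Court:
  (a) The claim does not concern real property. Fails.
  (b) No defendant is a corporation. Not met.
  (c) The operative events occurred in Brydora. Satisfied.
  (d) No such written consent has been filed; the defendant resides in Thornmont, not Brydora — none of the alternatives is met. Not met.
  → At least one condition fails; no jurisdiction.
The Thorndale Court of Common Pleas:
  (a) The claim is a contract claim, not a property claim, so this disjunct is met. The exception is not triggered, since the amount in controversy is $33,200, below the USD 36,500 floor. Met.
  (b) The plaintiff resides in Thornmont, which is not Thorndale. Condition met.
  (c) The amount in controversy is 33,200 dollars, within the USD 150,000 ceiling — that alternative is enough. Satisfied.
  (d) The amount in controversy is $33,200, which meets the 5,000 dollars floor, so this disjunct is met. Condition met.
  → The court has jurisdiction.

the Dunport Court of Common Pleas; the Thorndale Court of Common Pleas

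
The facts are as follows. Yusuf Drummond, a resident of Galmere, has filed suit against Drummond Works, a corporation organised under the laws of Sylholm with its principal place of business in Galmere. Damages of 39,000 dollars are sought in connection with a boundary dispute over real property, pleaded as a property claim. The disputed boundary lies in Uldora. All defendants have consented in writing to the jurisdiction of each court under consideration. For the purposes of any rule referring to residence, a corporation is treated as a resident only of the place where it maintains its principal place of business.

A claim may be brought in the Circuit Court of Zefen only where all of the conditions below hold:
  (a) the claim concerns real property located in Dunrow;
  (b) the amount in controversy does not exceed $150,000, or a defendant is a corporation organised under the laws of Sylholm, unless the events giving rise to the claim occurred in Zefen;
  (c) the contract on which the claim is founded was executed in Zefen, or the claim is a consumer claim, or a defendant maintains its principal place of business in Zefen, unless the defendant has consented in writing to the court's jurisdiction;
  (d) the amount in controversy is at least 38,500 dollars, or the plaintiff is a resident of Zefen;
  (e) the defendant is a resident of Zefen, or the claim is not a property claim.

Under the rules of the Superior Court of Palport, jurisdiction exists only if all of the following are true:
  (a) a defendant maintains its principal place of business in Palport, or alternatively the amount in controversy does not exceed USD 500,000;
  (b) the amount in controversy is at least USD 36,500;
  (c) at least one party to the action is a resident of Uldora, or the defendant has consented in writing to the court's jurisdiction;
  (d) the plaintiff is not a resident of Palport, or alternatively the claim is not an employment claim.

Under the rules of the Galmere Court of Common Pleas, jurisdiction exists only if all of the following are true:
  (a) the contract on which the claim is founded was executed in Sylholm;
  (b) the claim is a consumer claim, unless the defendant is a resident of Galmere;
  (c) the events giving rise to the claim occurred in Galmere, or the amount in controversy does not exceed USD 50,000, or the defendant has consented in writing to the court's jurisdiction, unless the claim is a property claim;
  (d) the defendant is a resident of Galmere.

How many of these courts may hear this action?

1

The Circuit Court of Zefen:
  (a) The property lies in Uldora, not Dunrow. Condition not met.
  (b) The amount in controversy is $39,000, within the USD 150,000 ceiling, so this disjunct is met. Met.
  (c) No contract (and hence no place of execution) is alleged; the claim is a property claim, not a consumer claim; the corporate defendant(s) have their principal place of business in Galmere, not Zefen — none of the alternatives is met. However, every defendant has filed written consent, so the 'unless' proviso supplies this condition. Condition met.
  (d) The amount in controversy is USD 39,000, which meets the 38,500 dollars floor, so this disjunct is met. Satisfied.
  (e) The defendant resides in Galmere, not Zefen; the claim is a property claim — no alternative holds. Fails.
  → Not every requirement is met — no jurisdiction.
The Superior Court of Palport:
  (a) The amount in controversy is $39,000, within the 500,000 dollars ceiling, so this disjunct is met. Met.
  (b) The amount in controversy is 39,000 dollars, which meets the USD 36,500 floor. Satisfied.
  (c) Every defendant has filed written consent, so this disjunct is met. Satisfied.
  (d) The plaintiff resides in Galmere, which is not Palport, so one alternative holds. Met.
  → The court has jurisdiction.
The Galmere Court of Common Pleas:
  (a) No contract (and hence no place of execution) is alleged. Not met.
  (b) The claim is a property claim, not a consumer claim. But the defendant resides in Galmere, and the 'unless' clause therefore excuses the requirement. Met.
  (c) The amount in controversy is $39,000, within the 50,000 dollars ceiling, so one alternative holds. Met.
  (d) The defendant resides in Galmere. Met.
  → The court lacks jurisdiction.
Courts with jurisdiction: the Superior Court of Palport — 1 in total.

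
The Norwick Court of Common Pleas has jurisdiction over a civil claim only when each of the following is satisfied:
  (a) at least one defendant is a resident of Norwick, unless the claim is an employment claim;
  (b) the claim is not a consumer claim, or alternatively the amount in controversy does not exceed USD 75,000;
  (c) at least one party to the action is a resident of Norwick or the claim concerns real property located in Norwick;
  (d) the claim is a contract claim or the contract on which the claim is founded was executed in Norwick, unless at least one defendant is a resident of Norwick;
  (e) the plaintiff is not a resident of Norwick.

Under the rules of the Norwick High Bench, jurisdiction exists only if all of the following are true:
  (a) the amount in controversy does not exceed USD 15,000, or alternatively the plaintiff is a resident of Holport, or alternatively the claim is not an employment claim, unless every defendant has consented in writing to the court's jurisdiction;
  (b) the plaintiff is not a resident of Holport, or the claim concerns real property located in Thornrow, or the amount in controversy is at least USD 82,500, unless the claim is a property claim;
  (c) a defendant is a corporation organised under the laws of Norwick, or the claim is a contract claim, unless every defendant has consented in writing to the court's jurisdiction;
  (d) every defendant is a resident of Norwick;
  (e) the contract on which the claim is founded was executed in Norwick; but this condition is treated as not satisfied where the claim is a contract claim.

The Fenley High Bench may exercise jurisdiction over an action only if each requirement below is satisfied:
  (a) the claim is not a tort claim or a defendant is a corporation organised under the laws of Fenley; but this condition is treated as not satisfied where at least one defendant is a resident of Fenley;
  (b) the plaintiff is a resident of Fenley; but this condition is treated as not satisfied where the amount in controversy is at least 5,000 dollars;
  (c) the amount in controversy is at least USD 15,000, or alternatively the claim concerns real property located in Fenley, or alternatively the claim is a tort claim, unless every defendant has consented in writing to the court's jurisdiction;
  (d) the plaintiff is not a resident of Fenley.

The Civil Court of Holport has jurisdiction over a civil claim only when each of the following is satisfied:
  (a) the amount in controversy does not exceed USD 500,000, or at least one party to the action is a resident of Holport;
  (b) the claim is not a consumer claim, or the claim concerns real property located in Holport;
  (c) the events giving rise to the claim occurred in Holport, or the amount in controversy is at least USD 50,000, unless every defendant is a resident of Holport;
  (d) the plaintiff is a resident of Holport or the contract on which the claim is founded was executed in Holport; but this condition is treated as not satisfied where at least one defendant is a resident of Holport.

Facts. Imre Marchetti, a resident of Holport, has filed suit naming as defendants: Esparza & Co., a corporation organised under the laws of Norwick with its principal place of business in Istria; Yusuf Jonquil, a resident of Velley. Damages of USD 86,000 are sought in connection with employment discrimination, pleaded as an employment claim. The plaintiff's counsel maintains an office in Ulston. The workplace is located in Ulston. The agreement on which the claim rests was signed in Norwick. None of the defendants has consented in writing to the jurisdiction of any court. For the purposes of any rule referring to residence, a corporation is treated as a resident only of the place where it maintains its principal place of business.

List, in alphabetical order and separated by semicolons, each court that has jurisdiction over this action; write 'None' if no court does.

the Civil Court of Holport

The Norwick Court of Common Pleas:
  (a) No defendant resides in Norwick (they reside in Istria, Velley). However, the claim is an employment claim, so the 'unless' proviso supplies this condition. Satisfied.
  (b) The claim is an employment claim, not a consumer claim, so this disjunct is met. Met.
  (c) No party resides in Norwick; the claim does not concern real property — none of the alternatives is met. Fails.
  (d) The contract was executed in Norwick, which satisfies one of the alternatives. Condition met.
  (e) The plaintiff resides in Holport, which is not Norwick. Met.
  → No jurisdiction.
The Norwick High Bench:
  (a) The plaintiff resides in Holport — that alternative is enough. Condition met.
  (b) The amount in controversy is $86,000, which meets the USD 82,500 floor, which satisfies one of the alternatives. Satisfied.
  (c) Esparza & Co. is organised under the laws of Norwick, so one alternative holds. Met.
  (d) The defendants reside as follows — Esparza & Co. in Istria, Yusuf Jonquil in Velley — not all in Norwick. Not satisfied.
  (e) The contract was executed in Norwick. And the carve-out is inapplicable — the claim is an employment claim, not a contract claim. Met.
  → The court lacks jurisdiction.
The Fenley High Bench:
  (a) The claim is an employment claim, not a tort claim, which satisfies one of the alternatives. The carve-out does not apply: no defendant resides in Fenley (they reside in Istria, Velley). Met.
  (b) The plaintiff resides in Holport, not Fenley. Not met.
  (c) The amount in controversy is 86,000 dollars, which meets the 15,000 dollars floor, which satisfies one of the alternatives. Met.
  (d) The plaintiff resides in Holport, which is not Fenley. Condition met.
  → Not every requirement is met — no jurisdiction.
The Civil Court of Holport:
  (a) The amount in controversy is 86,000 dollars, within the 500,000 dollars ceiling, so this disjunct is met. Satisfied.
  (b) The claim is an employment claim, not a consumer claim — that alternative is enough. Satisfied.
  (c) The amount in controversy is 86,000 dollars, which meets the $50,000 floor, which satisfies one of the alternatives. Condition met.
  (d) The plaintiff resides in Holport, so this disjunct is met. And the carve-out is inapplicable — no defendant resides in Holport (they reside in Istria, Velley). Satisfied.
  → The court has jurisdiction.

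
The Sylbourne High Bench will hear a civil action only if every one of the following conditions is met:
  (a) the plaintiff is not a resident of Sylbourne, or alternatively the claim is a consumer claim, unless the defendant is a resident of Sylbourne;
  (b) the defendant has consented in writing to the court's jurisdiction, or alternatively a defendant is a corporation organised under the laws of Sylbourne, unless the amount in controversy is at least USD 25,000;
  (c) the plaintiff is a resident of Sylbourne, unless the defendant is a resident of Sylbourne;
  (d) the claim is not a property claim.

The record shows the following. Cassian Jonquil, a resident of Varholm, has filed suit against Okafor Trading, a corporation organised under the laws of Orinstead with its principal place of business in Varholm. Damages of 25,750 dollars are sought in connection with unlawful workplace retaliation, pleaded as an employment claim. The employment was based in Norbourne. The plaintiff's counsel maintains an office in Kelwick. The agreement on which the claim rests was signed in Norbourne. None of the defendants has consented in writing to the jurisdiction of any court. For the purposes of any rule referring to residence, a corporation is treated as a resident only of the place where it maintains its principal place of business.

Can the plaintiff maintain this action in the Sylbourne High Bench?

The Sylbourne High Bench:
  (a) The plaintiff resides in Varholm, which is not Sylbourne, so this disjunct is met. Condition met.
  (b) No such written consent has been filed; the corporate defendant(s) are organised in Orinstead, not Sylbourne — every alternative fails. But the amount in controversy is $25,750, which meets the USD 25,000 floor, and the 'unless' clause therefore excuses the requirement. Met.
  (c) The plaintiff resides in Varholm, not Sylbourne. Nor does the 'unless' clause help: the defendant resides in Varholm, not Sylbourne. Not met.
  (d) The claim is an employment claim, not a property claim. Met.
  → At least one condition fails; no jurisdiction.

No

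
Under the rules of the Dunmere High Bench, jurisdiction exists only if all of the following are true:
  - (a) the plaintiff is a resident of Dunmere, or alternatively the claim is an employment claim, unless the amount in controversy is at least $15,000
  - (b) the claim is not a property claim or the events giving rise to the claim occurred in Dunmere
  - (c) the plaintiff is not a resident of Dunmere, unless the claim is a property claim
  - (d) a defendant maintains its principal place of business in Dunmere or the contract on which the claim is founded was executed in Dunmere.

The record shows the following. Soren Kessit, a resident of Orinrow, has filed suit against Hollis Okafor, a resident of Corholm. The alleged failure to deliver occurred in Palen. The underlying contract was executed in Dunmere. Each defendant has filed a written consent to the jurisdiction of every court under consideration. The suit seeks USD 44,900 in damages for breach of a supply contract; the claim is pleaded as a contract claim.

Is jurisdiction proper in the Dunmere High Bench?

Yes

The Dunmere High Bench:
  (a) The plaintiff resides in Orinrow, not Dunmere; the claim is a contract claim, not an employment claim — every alternative fails. However, the amount in controversy is 44,900 dollars, which meets the USD 15,000 floor, so the 'unless' proviso supplies this condition. Condition met.
  (b) The claim is a contract claim, not a property claim, so one alternative holds. Met.
  (c) The plaintiff resides in Orinrow, which is not Dunmere. Satisfied.
  (d) The contract was executed in Dunmere, so this disjunct is met. Condition met.
  → Every requirement is satisfied — jurisdiction.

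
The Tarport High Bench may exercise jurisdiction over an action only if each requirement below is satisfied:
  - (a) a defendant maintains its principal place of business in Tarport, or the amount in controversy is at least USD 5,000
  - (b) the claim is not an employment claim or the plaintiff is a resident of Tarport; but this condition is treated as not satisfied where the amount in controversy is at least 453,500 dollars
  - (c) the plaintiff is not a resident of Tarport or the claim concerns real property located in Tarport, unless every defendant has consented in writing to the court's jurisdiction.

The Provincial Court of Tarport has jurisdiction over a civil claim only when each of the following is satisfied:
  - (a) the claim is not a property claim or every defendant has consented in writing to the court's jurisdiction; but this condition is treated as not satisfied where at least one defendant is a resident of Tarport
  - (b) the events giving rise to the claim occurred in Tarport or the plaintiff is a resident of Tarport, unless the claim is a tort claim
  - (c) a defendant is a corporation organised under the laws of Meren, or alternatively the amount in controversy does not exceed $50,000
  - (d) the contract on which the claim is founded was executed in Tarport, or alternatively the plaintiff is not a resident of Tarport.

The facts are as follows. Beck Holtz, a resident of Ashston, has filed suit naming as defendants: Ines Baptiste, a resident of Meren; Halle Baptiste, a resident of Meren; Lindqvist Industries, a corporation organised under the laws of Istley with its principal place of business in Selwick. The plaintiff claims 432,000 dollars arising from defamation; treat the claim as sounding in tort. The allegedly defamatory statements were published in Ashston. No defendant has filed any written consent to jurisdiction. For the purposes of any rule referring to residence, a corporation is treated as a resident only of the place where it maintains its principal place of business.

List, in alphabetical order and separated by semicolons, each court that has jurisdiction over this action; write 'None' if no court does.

The Tarport High Bench:
  (a) The amount in controversy is 432,000 dollars, which meets the $5,000 floor, which satisfies one of the alternatives. Met.
  (b) The claim is a tort claim, not an employment claim, which satisfies one of the alternatives. The carve-out does not apply: the amount in controversy is 432,000 dollars, below the 453,500 dollars floor. Satisfied.
  (c) The plaintiff resides in Ashston, which is not Tarport, so this disjunct is met. Condition met.
  → Jurisdiction lies.
The Provincial Court of Tarport:
  (a) The claim is a tort claim, not a property claim, so this disjunct is met. The exception is not triggered, since no defendant resides in Tarport (they reside in Meren, Meren, Selwick). Condition met.
  (b) The operative events occurred in Ashston, not Tarport; the plaintiff resides in Ashston, not Tarport — every alternative fails. However, the claim is a tort claim, so the 'unless' proviso supplies this condition. Condition met.
  (c) The corporate defendant(s) are organised in Istley, not Meren; the amount in controversy is $432,000, above the USD 50,000 ceiling — no alternative holds. Not met.
  (d) The plaintiff resides in Ashston, which is not Tarport, so one alternative holds. Satisfied.
  → At least one condition fails; no jurisdiction.

the Tarport High Bench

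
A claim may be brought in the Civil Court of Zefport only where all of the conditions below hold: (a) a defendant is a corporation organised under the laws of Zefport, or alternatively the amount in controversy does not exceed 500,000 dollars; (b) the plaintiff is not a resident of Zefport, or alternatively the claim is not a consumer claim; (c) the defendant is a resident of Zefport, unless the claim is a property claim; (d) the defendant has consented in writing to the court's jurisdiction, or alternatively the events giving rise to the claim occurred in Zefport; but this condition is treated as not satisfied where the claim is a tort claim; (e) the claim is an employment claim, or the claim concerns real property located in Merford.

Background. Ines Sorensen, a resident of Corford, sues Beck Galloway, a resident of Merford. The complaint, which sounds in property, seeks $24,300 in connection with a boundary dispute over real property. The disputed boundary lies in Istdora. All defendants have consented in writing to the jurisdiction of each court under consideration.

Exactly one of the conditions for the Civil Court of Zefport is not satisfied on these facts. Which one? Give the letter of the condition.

The Civil Court of Zefport:
  (a) The amount in controversy is $24,300, within the $500,000 ceiling, so this disjunct is met. Satisfied.
  (b) The plaintiff resides in Corford, which is not Zefport — that alternative is enough. Condition met.
  (c) The defendant resides in Merford, not Zefport. However, the claim is a property claim, so the 'unless' proviso supplies this condition. Met.
  (d) Every defendant has filed written consent, so this disjunct is met. The exception is not triggered, since the claim is a property claim, not a tort claim. Met.
  (e) The claim is a property claim, not an employment claim; the property lies in Istdora, not Merford — no alternative holds. Fails.
Only condition (e) fails.

(e)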